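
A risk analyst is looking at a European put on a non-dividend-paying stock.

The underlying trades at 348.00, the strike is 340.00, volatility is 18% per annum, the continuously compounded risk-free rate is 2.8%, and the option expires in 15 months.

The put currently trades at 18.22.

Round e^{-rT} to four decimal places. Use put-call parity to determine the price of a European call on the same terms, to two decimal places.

37.92

e^(−rT) = e^(−0.028·1.25) = 0.9656
Put-call parity: C − P = S − K·e^(−rT) = 348 − 340·0.9656 = 348 − 328.3040 = 19.6960
C = P + (C − P) = 18.22 + (19.6960) = 37.9160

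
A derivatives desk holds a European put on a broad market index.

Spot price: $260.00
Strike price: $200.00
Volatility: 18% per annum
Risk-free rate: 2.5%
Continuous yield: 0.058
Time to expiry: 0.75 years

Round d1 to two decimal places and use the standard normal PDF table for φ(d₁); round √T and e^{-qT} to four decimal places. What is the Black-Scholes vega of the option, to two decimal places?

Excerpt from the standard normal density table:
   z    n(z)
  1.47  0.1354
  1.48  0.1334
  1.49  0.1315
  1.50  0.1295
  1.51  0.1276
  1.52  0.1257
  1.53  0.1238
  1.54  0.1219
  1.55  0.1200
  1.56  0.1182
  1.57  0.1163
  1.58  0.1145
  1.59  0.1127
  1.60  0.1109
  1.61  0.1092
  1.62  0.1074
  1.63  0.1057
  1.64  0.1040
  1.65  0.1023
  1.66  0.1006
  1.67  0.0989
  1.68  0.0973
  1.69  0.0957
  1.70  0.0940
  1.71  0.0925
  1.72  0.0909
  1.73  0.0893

23.91

σ√T = 0.18 × 0.8660 = 0.1559
d₁ = [ln(260/200) + (0.025 − 0.058 + ½·0.18²)·0.75] / (σ√T) = (0.2624 − 0.0126) / 0.1559 = 1.6022 which rounds to 1.60
√T = √0.75 = 0.8660
φ(d₁) = φ(1.60) = 0.1109
e^(−qT) = e^(−0.058·0.75) = 0.9574
vega = S·e^(−qT)·φ(d₁)·√T = 260·0.9574·0.1109·0.8660 = 23.9065
(The call has the same vega.)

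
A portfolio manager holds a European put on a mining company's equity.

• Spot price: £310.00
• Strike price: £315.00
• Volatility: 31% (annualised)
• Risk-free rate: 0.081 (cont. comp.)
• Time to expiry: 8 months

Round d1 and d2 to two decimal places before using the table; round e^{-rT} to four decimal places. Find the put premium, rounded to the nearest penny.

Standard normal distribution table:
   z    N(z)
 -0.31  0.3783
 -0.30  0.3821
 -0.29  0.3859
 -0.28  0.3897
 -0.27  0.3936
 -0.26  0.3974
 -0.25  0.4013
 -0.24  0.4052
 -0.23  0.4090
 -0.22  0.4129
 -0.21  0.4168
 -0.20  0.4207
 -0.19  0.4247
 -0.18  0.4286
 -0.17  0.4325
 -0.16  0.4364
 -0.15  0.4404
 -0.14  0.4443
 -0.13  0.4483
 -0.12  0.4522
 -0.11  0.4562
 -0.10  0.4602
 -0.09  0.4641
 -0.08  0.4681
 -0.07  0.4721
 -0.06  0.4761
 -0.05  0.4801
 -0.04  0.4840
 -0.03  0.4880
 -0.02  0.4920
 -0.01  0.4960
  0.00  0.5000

£26.02

σ√T = 0.31 × 0.8165 = 0.2531
d₁ = [ln(310/315) + (0.081 + 0.31²/2)·0.6667] / 0.2531 = [-0.0160 + 0.0860] / 0.2531 = 0.2767 which rounds to 0.28
d₂ = d₁ − σ√T = 0.2767 − 0.2531 = 0.0236 which rounds to 0.02
e^(−rT) = e^(−0.081·0.6667) = 0.9474
N(−d₂) = N(-0.02) = 0.4920;  N(−d₁) = N(-0.28) = 0.3897
P = 315·0.9474·0.4920 − 310·0.3897 = 146.8281 − 120.8070 = 26.0211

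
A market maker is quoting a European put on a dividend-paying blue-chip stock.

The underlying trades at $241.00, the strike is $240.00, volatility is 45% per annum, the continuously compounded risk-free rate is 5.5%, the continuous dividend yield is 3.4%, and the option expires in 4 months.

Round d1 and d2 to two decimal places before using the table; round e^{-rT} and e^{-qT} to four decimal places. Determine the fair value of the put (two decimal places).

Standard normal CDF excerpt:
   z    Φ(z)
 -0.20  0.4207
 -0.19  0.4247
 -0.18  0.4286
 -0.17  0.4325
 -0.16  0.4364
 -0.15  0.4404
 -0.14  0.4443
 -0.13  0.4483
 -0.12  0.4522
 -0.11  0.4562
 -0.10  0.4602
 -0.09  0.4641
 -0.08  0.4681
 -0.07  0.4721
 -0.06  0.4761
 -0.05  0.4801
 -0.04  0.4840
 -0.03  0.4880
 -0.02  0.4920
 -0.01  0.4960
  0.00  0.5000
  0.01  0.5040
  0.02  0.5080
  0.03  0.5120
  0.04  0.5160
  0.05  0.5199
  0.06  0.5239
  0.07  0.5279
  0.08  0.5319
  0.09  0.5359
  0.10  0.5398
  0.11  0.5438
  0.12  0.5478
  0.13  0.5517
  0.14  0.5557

$23.22

T = 0.3333;  σ√T = 0.2598
d₁ = [ln(241/240) + (0.055 − 0.034 + ½·0.45²)·0.3333] / (σ√T) = (0.0042 + 0.0407) / 0.2598 = 0.1729 → 0.17
d₂ = 0.1729 − 0.2598 = -0.0870 → -0.09
e^(−qT) = e^(−0.034·0.3333) = 0.9887;  e^(−rT) = e^(−0.055·0.3333) = 0.9818
N(−d₂) = N(0.09) = 0.5359;  N(−d₁) = N(-0.17) = 0.4325
P = 240·0.9818·0.5359 − 241·0.9887·0.4325 = 126.2752 − 103.0547 = 23.2205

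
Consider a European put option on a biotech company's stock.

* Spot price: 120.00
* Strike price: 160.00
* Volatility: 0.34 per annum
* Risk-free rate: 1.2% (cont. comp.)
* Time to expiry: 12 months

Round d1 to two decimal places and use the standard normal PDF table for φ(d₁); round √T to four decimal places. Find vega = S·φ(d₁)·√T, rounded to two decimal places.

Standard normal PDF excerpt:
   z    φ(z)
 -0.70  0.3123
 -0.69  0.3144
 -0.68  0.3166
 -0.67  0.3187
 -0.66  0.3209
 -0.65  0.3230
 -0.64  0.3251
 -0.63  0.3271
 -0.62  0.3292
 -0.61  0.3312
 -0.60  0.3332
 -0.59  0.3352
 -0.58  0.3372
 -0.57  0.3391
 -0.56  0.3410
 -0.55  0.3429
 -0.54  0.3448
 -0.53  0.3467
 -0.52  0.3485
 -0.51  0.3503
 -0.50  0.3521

σ√T = 0.34·√1 = 0.3400
d₁ = [ln(120/160) + (0.012 + ½·0.34²)·1] / (σ√T) = (-0.2877 + 0.0698) / 0.3400 = -0.6408 which rounds to -0.64
√T = √1 = 1.0000
φ(d₁) = φ(-0.64) = 0.3251
vega = S·φ(d₁)·√T = 120·0.3251·1.0000 = 39.0120

39.01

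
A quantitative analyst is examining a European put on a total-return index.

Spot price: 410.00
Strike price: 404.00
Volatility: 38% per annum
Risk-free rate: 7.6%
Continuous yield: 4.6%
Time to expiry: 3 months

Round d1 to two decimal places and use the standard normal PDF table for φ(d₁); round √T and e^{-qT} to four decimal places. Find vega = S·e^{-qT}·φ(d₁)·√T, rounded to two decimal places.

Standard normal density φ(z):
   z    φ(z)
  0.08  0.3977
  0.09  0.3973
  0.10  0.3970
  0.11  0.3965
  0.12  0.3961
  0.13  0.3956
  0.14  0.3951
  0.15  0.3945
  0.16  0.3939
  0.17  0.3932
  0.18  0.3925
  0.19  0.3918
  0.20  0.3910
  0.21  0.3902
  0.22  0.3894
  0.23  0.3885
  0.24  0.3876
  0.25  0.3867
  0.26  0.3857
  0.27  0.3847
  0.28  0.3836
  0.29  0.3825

T = 0.25;  σ√T = 0.1900
d₁ = [ln(410/404) + (0.076 − 0.046 + 0.38²/2)·0.25] / 0.1900 = [0.0147 + 0.0255] / 0.1900 = 0.2121 ≈ 0.21
√T = √0.25 = 0.5000
φ(d₁) = φ(0.21) = 0.3902
exp(−qT) = exp(−0.046·0.25) = 0.9886
vega = S·exp(−qT)·φ(d₁)·√T = 410·0.9886·0.3902·0.5000 = 79.0791

79.08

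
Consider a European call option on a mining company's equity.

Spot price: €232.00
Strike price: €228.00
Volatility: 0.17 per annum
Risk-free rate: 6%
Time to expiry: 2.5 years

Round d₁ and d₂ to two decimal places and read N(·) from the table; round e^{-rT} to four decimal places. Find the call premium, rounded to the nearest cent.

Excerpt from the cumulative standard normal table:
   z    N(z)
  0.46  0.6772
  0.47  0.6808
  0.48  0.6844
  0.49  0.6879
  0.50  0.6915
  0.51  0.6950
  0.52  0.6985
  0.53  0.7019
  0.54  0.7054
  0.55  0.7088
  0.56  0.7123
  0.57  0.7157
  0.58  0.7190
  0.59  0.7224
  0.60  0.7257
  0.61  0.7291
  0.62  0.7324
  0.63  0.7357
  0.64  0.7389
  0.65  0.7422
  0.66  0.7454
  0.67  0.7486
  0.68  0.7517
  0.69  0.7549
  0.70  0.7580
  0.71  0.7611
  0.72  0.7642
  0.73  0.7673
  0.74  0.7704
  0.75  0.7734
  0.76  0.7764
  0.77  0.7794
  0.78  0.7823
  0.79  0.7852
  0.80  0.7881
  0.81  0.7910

€45.13

T = 2.5;  σ√T = 0.2688
d₁ = [ln(232/228) + (0.06 + 0.17²/2)·2.5] / 0.2688 = [0.0174 + 0.1861] / 0.2688 = 0.7571 → 0.76
d₂ = d₁ − σ√T = 0.7571 − 0.2688 = 0.4884 → 0.49
e^(−rT) = e^(−0.06·2.5) = 0.8607
N(d₁) = N(0.76) = 0.7764;  N(d₂) = N(0.49) = 0.6879
C = 232·0.7764 − 228·0.8607·0.6879 = 180.1248 − 134.9932 = 45.1316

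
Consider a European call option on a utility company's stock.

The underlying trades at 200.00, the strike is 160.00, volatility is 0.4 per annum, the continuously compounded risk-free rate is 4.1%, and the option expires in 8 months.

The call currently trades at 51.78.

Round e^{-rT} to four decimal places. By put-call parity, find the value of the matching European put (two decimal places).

e^(−rT) = e^(−0.041·0.6667) = 0.9730
Put-call parity: C − P = S − K·e^(−rT) = 200 − 160·0.9730 = 200 − 155.6800 = 44.3200
P = C − (C − P) = 51.78 − (44.3200) = 7.4600

7.46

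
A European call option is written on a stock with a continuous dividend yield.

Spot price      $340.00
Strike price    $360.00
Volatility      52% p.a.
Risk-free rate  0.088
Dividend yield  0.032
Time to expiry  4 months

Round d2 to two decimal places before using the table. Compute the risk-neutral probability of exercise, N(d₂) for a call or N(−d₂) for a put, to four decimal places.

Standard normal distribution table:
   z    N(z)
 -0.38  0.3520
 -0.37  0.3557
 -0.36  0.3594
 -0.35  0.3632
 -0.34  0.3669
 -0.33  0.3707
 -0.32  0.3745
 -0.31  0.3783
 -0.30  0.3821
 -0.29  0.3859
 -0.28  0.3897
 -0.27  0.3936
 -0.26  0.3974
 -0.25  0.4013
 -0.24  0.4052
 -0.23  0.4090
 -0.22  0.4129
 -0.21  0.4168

0.3897

σ√T = 0.52 × 0.5774 = 0.3002
d₁ = [ln(340/360) + (0.088 − 0.032 + ½·0.52²)·0.3333] / (σ√T) = (-0.0572 + 0.0637) / 0.3002 = 0.0219 which rounds to 0.02
d₂ = 0.0219 − 0.3002 = -0.2783 which rounds to -0.28
Pr(exercise) under Q = N(d₂) = 0.3897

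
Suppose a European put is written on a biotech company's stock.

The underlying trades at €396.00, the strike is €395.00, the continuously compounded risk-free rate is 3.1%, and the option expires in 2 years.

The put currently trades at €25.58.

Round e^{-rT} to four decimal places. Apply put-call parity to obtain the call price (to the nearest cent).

€50.32

e^(−rT) = e^(−0.031·2) = 0.9399
Put-call parity: C − P = S − K·e^(−rT) = 396 − 395·0.9399 = 396 − 371.2605 = 24.7395
C = P + (C − P) = 25.58 + (24.7395) = 50.3195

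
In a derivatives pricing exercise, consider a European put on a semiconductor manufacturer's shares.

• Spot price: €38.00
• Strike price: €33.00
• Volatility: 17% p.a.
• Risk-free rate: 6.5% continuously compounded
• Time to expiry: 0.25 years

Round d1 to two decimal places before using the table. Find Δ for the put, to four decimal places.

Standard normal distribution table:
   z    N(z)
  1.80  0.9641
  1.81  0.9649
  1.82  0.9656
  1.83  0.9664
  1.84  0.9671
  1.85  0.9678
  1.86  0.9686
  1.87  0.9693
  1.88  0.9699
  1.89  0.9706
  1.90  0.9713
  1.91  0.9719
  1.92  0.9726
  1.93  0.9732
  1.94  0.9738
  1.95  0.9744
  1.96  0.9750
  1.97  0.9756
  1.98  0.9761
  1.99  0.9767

-0.0294

T = 0.25;  σ√T = 0.0850
d₁ = [ln(38/33) + (0.065 + 0.17²/2)·0.25] / 0.0850 = [0.1411 + 0.0199] / 0.0850 = 1.8934 → 1.89
N(d₁) = N(1.89) = 0.9706
Δ_put = N(d₁) − 1 = 0.9706 − 1 = -0.0294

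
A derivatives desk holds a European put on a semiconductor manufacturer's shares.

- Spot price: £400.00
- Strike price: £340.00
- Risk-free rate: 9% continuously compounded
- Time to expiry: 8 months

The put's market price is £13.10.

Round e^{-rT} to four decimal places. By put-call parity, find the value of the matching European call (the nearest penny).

e^(−rT) = e^(−0.09·0.6667) = 0.9418
Put-call parity: C − P = S − K·e^(−rT) = 400 − 340·0.9418 = 400 − 320.2120 = 79.7880
C = P + (C − P) = 13.10 + (79.7880) = 92.8880

£92.89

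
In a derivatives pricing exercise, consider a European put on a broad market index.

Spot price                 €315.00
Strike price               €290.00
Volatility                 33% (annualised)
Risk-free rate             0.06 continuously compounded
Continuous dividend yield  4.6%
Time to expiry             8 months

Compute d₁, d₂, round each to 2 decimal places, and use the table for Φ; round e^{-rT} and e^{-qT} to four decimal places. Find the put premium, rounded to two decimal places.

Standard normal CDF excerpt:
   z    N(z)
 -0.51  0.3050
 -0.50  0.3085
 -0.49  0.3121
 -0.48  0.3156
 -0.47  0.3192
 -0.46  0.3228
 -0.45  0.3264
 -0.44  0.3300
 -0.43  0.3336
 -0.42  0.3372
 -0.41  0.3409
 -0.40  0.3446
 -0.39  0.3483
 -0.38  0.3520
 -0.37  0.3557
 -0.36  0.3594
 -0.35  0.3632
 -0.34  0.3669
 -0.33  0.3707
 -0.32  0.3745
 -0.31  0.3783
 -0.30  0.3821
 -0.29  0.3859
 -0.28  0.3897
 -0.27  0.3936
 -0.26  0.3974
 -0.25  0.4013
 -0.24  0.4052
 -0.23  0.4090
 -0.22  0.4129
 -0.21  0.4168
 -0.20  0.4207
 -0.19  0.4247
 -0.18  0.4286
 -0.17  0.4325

T = 0.6667;  σ√T = 0.2694
ln(S/K) + (r − q + σ²/2)T = ln(315/290) + (0.06 − 0.046 + 0.33²/2)·0.6667 = 0.0827 + 0.0456 = 0.1283
d₁ = 0.1283 / 0.2694 = 0.4763 which rounds to 0.48
d₂ = d₁ − σ√T = 0.4763 − 0.2694 = 0.2068 which rounds to 0.21
exp(−qT) = exp(−0.046·0.6667) = 0.9698;  exp(−rT) = exp(−0.06·0.6667) = 0.9608
N(−d₂) = N(-0.21) = 0.4168;  N(−d₁) = N(-0.48) = 0.3156
P = 290·0.9608·0.4168 − 315·0.9698·0.3156 = 116.1338 − 96.4117 = 19.7221

€19.72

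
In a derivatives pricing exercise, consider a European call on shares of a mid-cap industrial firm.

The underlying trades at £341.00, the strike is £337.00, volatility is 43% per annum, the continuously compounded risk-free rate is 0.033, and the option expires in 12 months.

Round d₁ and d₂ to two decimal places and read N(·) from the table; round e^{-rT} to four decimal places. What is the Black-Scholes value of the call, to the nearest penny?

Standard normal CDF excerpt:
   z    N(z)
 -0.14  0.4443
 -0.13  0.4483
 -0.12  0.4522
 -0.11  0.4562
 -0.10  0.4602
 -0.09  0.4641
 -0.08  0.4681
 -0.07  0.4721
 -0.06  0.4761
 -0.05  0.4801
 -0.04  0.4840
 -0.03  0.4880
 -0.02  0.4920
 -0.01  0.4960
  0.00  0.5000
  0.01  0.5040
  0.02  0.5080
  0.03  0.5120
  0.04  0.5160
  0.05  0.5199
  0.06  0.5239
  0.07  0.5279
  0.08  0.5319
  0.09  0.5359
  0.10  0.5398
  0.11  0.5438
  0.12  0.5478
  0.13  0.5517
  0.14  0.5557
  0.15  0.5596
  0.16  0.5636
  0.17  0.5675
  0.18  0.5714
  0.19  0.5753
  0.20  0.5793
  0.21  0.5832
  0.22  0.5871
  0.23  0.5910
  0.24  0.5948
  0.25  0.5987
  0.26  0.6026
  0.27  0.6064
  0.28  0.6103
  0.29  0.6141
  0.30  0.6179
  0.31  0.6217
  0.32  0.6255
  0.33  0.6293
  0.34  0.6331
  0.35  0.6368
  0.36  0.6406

£64.55

σ√T = 0.43·√1 = 0.4300
d₁ = [ln(341/337) + (0.033 + 0.43²/2)·1] / 0.4300 = [0.0118 + 0.1255] / 0.4300 = 0.3192 ⇒ 0.32
d₂ = d₁ − σ√T = 0.3192 − 0.4300 = -0.1108 ⇒ -0.11
e^(−rT) = e^(−0.033·1) = 0.9675
N(d₁) = N(0.32) = 0.6255;  N(d₂) = N(-0.11) = 0.4562
C = 341·0.6255 − 337·0.9675·0.4562 = 213.2955 − 148.7429 = 64.5526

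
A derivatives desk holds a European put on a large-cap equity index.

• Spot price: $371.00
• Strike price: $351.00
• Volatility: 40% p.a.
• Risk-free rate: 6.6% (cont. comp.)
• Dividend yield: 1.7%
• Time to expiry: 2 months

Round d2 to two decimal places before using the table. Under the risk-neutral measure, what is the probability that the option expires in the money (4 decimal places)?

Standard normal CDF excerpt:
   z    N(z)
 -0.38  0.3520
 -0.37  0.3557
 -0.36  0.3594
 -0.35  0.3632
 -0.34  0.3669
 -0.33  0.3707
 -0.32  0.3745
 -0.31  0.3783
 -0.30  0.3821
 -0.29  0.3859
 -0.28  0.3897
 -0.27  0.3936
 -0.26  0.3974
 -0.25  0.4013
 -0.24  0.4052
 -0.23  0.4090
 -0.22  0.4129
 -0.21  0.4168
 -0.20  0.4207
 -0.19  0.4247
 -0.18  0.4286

T = 0.1667;  σ√T = 0.1633
d₁ = [ln(371/351) + (0.066 − 0.017 + 0.4²/2)·0.1667] / 0.1633 = [0.0554 + 0.0215] / 0.1633 = 0.4710 → 0.47
d₂ = d₁ − σ√T = 0.4710 − 0.1633 = 0.3077 → 0.31
Pr(exercise) under Q = N(−d₂) = N(-0.31) = 0.3783

0.3783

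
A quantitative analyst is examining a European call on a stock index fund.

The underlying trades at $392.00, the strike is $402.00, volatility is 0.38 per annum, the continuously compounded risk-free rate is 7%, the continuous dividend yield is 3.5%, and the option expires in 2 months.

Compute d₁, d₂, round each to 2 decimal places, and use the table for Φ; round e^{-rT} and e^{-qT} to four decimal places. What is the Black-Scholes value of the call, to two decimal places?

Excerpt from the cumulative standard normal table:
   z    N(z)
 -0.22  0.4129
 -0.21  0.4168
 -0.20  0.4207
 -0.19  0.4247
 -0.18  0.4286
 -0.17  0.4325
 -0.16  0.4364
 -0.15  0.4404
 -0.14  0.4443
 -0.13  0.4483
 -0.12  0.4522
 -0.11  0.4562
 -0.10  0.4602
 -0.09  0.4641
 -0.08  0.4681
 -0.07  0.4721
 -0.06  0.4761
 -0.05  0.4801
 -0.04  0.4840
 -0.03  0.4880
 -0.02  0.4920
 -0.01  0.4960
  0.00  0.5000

$19.95

σ√T = 0.38 × 0.4082 = 0.1551
ln(S/K) + (r − q + σ²/2)T = ln(392/402) + (0.07 − 0.035 + 0.38²/2)·0.1667 = -0.0252 + 0.0179 = -0.0073
d₁ = -0.0073 / 0.1551 = -0.0472 ≈ -0.05
d₂ = d₁ − σ√T = -0.0472 − 0.1551 = -0.2023 ≈ -0.20
e^(−qT) = e^(−0.035·0.1667) = 0.9942;  e^(−rT) = e^(−0.07·0.1667) = 0.9884
N(d₁) = N(-0.05) = 0.4801;  N(d₂) = N(-0.20) = 0.4207
C = 392·0.9942·0.4801 − 402·0.9884·0.4207 = 187.1076 − 167.1596 = 19.9481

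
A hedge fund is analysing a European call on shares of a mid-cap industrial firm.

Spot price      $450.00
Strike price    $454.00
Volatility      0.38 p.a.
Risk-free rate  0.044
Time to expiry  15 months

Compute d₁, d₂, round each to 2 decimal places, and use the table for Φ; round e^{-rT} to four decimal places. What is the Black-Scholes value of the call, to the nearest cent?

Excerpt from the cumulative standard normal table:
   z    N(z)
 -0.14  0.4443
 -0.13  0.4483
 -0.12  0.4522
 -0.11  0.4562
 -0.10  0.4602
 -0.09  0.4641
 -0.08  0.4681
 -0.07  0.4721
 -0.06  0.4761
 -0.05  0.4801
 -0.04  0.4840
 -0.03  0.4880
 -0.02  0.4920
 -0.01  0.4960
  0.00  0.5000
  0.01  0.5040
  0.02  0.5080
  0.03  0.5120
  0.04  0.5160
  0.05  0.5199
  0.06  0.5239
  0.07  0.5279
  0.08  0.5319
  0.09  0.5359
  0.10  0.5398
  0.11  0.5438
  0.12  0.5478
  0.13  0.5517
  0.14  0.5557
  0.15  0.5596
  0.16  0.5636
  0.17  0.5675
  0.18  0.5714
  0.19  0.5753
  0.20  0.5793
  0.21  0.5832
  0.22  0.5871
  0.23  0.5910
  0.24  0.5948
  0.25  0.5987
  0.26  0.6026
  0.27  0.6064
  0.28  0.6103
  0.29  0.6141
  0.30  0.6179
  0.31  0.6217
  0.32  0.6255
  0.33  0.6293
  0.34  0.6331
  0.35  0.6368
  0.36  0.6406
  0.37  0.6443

σ√T = 0.38 × 1.1180 = 0.4249
d₁ = [ln(450/454) + (0.044 + 0.38²/2)·1.25] / 0.4249 = [-0.0088 + 0.1452] / 0.4249 = 0.3211 ⇒ 0.32
d₂ = d₁ − σ√T = 0.3211 − 0.4249 = -0.1038 ⇒ -0.10
e^(−rT) = e^(−0.044·1.25) = 0.9465
N(d₁) = N(0.32) = 0.6255;  N(d₂) = N(-0.10) = 0.4602
C = 450·0.6255 − 454·0.9465·0.4602 = 281.4750 − 197.7530 = 83.7220

$83.72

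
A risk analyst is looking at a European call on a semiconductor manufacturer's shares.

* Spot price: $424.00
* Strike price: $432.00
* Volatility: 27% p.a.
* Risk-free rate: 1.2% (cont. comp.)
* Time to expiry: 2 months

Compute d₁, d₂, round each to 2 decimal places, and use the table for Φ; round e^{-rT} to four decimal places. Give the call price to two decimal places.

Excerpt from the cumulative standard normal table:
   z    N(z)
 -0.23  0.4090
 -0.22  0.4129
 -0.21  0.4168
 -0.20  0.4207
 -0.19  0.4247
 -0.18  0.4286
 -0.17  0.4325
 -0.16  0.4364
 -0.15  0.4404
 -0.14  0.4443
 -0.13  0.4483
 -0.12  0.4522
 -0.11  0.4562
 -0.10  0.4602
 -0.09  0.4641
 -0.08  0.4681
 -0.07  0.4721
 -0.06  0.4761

T = 0.1667;  σ√T = 0.1102
d₁ = [ln(424/432) + (0.012 + 0.27²/2)·0.1667] / 0.1102 = [-0.0187 + 0.0081] / 0.1102 = -0.0963 which rounds to -0.10
d₂ = d₁ − σ√T = -0.0963 − 0.1102 = -0.2065 which rounds to -0.21
e^(−rT) = e^(−0.012·0.1667) = 0.9980
N(d₁) = N(-0.10) = 0.4602;  N(d₂) = N(-0.21) = 0.4168
C = 424·0.4602 − 432·0.9980·0.4168 = 195.1248 − 179.6975 = 15.4273

$15.43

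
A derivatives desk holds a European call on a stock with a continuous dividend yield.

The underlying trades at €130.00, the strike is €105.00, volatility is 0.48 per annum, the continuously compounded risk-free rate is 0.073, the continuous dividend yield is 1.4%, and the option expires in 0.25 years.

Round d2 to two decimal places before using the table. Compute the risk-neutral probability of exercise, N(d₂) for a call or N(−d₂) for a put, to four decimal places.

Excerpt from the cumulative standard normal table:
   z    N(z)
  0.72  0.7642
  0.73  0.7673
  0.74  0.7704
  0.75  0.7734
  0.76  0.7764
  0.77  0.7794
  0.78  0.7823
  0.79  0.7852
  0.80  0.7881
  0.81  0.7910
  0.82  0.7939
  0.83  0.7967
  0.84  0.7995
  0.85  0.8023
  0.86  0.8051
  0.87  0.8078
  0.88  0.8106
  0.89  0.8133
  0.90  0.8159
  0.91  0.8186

0.7967

σ√T = 0.48 × 0.5000 = 0.2400
d₁ = [ln(130/105) + (0.073 − 0.014 + 0.48²/2)·0.25] / 0.2400 = [0.2136 + 0.0435] / 0.2400 = 1.0714 which rounds to 1.07
d₂ = d₁ − σ√T = 1.0714 − 0.2400 = 0.8314 which rounds to 0.83
Pr(exercise) under Q = N(d₂) = 0.7967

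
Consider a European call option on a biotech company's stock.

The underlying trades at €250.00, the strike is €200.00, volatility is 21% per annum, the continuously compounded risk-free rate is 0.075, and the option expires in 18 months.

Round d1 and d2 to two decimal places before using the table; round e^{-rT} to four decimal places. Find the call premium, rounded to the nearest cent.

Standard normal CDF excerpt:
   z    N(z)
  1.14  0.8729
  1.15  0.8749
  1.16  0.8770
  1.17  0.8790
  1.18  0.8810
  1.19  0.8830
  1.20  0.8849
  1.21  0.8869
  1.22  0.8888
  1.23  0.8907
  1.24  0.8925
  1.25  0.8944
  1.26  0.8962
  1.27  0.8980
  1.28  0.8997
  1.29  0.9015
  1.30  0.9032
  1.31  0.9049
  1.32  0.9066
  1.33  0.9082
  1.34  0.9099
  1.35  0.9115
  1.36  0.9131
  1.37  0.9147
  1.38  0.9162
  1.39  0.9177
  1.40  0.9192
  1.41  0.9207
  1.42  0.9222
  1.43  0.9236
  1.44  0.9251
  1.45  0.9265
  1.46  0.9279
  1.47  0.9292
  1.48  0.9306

€73.45

T = 1.5;  σ√T = 0.2572
ln(S/K) + (r + σ²/2)T = ln(250/200) + (0.075 + 0.21²/2)·1.5 = 0.2231 + 0.1456 = 0.3687
d₁ = 0.3687 / 0.2572 = 1.4336 which rounds to 1.43
d₂ = d₁ − σ√T = 1.4336 − 0.2572 = 1.1764 which rounds to 1.18
exp(−rT) = exp(−0.075·1.5) = 0.8936
C = 250·N(1.43) − 200·0.8936·N(1.18) = 250·0.9236 − 200·0.8936·0.8810 = 230.9000 − 157.4523 = 73.4477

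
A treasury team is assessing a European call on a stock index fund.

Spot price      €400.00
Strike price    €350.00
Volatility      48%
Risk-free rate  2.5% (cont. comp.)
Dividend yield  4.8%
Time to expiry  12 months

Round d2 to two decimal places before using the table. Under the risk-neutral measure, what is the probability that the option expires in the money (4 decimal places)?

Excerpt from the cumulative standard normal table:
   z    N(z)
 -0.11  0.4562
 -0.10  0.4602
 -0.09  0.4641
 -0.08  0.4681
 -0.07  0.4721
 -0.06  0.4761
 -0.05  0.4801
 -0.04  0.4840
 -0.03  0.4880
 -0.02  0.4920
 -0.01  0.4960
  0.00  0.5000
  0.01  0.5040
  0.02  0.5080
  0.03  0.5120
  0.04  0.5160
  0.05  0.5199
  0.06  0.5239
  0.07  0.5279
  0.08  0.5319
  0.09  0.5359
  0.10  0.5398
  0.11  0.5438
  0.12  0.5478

0.4960

σ√T = 0.48·√1 = 0.4800
ln(S/K) + (r − q + σ²/2)T = ln(400/350) + (0.025 − 0.048 + 0.48²/2)·1 = 0.1335 + 0.0922 = 0.2257
d₁ = 0.2257 / 0.4800 = 0.4703 ⇒ 0.47
d₂ = d₁ − σ√T = 0.4703 − 0.4800 = -0.0097 ⇒ -0.01
Risk-neutral Pr[S_T > K] = N(d₂) = N(-0.01) = 0.4960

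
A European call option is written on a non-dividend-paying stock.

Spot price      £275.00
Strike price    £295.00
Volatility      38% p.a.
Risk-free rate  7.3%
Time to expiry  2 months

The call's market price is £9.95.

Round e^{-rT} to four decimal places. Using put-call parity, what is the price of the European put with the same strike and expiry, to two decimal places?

e^(−rT) = e^(−0.073·0.1667) = 0.9879
Put-call parity: C − P = S − K·e^(−rT) = 275 − 295·0.9879 = 275 − 291.4305 = -16.4305
P = C − (C − P) = 9.95 − (-16.4305) = 26.3805

£26.38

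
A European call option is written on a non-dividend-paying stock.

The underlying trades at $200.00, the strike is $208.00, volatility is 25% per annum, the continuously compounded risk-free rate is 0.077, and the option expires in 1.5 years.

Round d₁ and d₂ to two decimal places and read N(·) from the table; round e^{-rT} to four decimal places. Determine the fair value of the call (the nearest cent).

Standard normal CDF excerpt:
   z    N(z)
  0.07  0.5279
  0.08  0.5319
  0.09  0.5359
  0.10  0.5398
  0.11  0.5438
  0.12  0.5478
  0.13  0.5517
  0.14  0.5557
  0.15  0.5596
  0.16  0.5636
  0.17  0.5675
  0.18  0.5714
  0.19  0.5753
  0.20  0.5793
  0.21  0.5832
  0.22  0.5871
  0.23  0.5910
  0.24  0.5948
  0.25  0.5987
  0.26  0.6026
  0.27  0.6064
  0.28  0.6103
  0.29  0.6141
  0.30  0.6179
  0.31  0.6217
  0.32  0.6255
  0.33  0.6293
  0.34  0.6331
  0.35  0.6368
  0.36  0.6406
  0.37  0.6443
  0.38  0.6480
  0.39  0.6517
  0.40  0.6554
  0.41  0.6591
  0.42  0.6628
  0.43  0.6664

$31.05

T = 1.5;  σ√T = 0.3062
d₁ = [ln(200/208) + (0.077 + 0.25²/2)·1.5] / 0.3062 = [-0.0392 + 0.1624] / 0.3062 = 0.4022 → 0.40
d₂ = d₁ − σ√T = 0.4022 − 0.3062 = 0.0960 → 0.10
e^(−rT) = e^(−0.077·1.5) = 0.8909
N(d₁) = N(0.40) = 0.6554;  N(d₂) = N(0.10) = 0.5398
C = 200·0.6554 − 208·0.8909·0.5398 = 131.0800 − 100.0288 = 31.0512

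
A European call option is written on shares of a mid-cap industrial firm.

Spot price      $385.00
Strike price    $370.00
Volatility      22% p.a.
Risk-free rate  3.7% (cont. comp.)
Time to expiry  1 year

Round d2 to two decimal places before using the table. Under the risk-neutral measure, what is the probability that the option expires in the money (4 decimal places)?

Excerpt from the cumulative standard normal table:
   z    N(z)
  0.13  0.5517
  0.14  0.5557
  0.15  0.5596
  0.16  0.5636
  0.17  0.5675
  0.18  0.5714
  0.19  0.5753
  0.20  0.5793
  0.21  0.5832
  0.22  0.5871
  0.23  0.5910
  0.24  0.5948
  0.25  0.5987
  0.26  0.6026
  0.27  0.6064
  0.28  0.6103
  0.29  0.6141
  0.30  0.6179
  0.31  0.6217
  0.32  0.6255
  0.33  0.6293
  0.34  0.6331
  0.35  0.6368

T = 1;  σ√T = 0.2200
d₁ = [ln(385/370) + (0.037 + 0.22²/2)·1] / 0.2200 = [0.0397 + 0.0612] / 0.2200 = 0.4588 ≈ 0.46
d₂ = d₁ − σ√T = 0.4588 − 0.2200 = 0.2388 ≈ 0.24
Pr(exercise) under Q = N(d₂) = 0.5948

0.5948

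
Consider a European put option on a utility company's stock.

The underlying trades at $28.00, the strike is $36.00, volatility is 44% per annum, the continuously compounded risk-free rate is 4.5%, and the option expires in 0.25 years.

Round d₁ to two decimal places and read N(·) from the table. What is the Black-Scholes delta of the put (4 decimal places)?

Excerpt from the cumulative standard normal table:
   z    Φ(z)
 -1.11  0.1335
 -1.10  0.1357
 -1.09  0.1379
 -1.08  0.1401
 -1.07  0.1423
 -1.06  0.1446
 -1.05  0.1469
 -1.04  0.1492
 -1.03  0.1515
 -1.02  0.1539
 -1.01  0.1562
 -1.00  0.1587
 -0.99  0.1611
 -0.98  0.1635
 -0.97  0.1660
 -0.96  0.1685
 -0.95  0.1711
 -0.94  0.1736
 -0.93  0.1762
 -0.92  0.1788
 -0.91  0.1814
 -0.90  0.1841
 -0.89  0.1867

T = 0.25;  σ√T = 0.2200
d₁ = [ln(28/36) + (0.045 + ½·0.44²)·0.25] / (σ√T) = (-0.2513 + 0.0354) / 0.2200 = -0.9812 → -0.98
N(d₁) = N(-0.98) = 0.1635
Δ_put = N(d₁) − 1 = 0.1635 − 1 = -0.8365

-0.8365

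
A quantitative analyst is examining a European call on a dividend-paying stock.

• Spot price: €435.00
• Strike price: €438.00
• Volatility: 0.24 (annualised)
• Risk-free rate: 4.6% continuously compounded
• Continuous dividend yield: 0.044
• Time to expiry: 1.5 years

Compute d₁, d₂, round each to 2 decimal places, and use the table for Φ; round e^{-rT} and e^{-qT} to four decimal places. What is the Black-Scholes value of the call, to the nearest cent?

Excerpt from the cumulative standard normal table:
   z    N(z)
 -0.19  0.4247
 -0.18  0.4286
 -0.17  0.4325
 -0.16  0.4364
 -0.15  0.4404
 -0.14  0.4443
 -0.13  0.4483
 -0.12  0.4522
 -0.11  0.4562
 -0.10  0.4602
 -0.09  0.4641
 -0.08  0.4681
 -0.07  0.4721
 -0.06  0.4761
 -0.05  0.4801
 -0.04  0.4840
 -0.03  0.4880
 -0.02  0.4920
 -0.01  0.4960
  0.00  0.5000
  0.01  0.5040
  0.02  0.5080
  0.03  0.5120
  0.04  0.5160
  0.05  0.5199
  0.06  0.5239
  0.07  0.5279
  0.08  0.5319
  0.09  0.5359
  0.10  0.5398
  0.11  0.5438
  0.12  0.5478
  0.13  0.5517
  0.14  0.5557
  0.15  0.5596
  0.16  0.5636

€46.26

σ√T = 0.24 × 1.2247 = 0.2939
d₁ = [ln(435/438) + (0.046 − 0.044 + 0.24²/2)·1.5] / 0.2939 = [-0.0069 + 0.0462] / 0.2939 = 0.1338 → 0.13
d₂ = d₁ − σ√T = 0.1338 − 0.2939 = -0.1601 → -0.16
exp(−qT) = exp(−0.044·1.5) = 0.9361;  exp(−rT) = exp(−0.046·1.5) = 0.9333
C = 435·0.9361·N(0.13) − 438·0.9333·N(-0.16) = 435·0.9361·0.5517 − 438·0.9333·0.4364 = 224.6542 − 178.3939 = 46.2602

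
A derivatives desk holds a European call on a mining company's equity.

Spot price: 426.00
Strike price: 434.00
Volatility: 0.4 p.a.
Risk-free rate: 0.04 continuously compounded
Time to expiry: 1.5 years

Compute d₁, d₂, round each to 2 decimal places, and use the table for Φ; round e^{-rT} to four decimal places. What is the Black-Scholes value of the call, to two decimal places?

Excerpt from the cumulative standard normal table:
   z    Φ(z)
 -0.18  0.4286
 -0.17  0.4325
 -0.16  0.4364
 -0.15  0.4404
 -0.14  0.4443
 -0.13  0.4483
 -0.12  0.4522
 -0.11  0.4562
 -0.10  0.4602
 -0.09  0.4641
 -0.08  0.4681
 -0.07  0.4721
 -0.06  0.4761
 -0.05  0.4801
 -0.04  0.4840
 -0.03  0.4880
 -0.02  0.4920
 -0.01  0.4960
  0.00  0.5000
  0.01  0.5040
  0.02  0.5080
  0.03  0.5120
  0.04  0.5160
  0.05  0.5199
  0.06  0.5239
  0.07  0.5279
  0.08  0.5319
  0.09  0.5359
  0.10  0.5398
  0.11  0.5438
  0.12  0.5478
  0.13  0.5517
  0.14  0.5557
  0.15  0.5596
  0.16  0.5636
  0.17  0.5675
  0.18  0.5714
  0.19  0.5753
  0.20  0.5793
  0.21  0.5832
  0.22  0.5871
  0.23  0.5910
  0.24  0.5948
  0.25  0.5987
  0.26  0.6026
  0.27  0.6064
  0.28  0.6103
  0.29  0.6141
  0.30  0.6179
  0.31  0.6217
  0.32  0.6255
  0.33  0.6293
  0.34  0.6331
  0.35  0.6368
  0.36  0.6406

T = 1.5;  σ√T = 0.4899
d₁ = [ln(426/434) + (0.04 + 0.4²/2)·1.5] / 0.4899 = [-0.0186 + 0.1800] / 0.4899 = 0.3294 ⇒ 0.33
d₂ = d₁ − σ√T = 0.3294 − 0.4899 = -0.1605 ⇒ -0.16
e^(−rT) = e^(−0.04·1.5) = 0.9418
C = 426·N(0.33) − 434·0.9418·N(-0.16) = 426·0.6293 − 434·0.9418·0.4364 = 268.0818 − 178.3747 = 89.7071

89.71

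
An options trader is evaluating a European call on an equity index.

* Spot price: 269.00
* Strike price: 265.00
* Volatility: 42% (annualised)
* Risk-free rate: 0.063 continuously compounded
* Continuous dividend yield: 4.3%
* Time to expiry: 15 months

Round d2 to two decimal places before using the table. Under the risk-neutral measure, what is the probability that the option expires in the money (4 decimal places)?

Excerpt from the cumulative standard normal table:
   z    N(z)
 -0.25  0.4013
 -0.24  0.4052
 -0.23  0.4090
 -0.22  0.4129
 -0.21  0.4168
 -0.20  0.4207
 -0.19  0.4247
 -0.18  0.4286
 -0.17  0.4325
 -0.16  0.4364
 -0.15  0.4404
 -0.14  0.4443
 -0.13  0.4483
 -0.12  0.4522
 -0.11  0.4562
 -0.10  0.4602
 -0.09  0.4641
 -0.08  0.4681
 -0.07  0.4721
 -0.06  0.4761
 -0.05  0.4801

0.4404

σ√T = 0.42 × 1.1180 = 0.4696
d₁ = [ln(269/265) + (0.063 − 0.043 + 0.42²/2)·1.25] / 0.4696 = [0.0150 + 0.1352] / 0.4696 = 0.3199 which rounds to 0.32
d₂ = d₁ − σ√T = 0.3199 − 0.4696 = -0.1496 which rounds to -0.15
Pr(exercise) under Q = N(d₂) = 0.4404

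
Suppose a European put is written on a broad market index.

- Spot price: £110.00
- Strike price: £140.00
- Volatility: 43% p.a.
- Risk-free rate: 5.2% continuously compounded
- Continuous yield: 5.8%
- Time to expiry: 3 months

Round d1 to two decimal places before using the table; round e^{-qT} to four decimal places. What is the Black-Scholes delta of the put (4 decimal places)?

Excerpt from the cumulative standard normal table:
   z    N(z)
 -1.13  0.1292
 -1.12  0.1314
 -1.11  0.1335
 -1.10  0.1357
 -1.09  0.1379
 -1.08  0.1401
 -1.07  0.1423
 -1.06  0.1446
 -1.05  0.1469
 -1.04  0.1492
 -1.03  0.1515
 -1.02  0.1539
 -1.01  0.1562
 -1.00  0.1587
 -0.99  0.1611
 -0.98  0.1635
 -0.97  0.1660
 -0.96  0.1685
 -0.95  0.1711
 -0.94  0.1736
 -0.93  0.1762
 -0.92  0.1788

-0.8339

T = 0.25;  σ√T = 0.2150
d₁ = [ln(110/140) + (0.052 − 0.058 + 0.43²/2)·0.25] / 0.2150 = [-0.2412 + 0.0216] / 0.2150 = -1.0212 which rounds to -1.02
N(d₁) = N(-1.02) = 0.1539
Δ_put = e^(−qT)·(N(d₁) − 1) = 0.9856·(0.1539 − 1) = -0.8339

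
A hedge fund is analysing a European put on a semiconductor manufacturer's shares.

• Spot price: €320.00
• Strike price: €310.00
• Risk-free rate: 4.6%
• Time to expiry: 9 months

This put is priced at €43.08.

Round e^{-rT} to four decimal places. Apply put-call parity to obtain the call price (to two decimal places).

e^(−rT) = e^(−0.046·0.75) = 0.9661
Put-call parity: C − P = S − K·e^(−rT) = 320 − 310·0.9661 = 320 − 299.4910 = 20.5090
C = P + (C − P) = 43.08 + (20.5090) = 63.5890

€63.59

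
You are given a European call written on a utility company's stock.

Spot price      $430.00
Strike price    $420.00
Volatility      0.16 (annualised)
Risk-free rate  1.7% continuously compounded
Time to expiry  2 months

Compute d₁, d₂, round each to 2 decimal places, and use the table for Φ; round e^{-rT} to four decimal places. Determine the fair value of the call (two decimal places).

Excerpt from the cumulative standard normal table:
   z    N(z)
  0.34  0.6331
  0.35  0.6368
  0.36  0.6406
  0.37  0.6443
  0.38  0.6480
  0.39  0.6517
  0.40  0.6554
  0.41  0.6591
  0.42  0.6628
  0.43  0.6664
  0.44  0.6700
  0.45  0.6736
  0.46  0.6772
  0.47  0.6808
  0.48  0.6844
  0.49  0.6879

σ√T = 0.16·√0.1667 = 0.0653
d₁ = [ln(430/420) + (0.017 + 0.16²/2)·0.1667] / 0.0653 = [0.0235 + 0.0050] / 0.0653 = 0.4363 ≈ 0.44
d₂ = d₁ − σ√T = 0.4363 − 0.0653 = 0.3710 ≈ 0.37
e^(−rT) = e^(−0.017·0.1667) = 0.9972
N(d₁) = N(0.44) = 0.6700;  N(d₂) = N(0.37) = 0.6443
C = 430·0.6700 − 420·0.9972·0.6443 = 288.1000 − 269.8483 = 18.2517

$18.25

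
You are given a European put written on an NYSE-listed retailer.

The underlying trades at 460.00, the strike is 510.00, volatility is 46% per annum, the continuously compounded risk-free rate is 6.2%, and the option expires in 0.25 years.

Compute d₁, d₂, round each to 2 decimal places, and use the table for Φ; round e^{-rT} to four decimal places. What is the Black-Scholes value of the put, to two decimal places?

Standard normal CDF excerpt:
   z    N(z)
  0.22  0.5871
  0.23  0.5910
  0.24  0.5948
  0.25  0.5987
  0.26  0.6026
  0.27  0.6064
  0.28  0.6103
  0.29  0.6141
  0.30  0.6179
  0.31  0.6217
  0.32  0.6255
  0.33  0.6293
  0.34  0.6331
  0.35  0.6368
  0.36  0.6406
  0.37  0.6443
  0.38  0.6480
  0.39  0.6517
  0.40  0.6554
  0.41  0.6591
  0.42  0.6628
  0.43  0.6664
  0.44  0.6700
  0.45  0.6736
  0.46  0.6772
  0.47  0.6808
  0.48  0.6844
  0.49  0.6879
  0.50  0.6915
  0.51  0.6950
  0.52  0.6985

σ√T = 0.46 × 0.5000 = 0.2300
d₁ = [ln(460/510) + (0.062 + 0.46²/2)·0.25] / 0.2300 = [-0.1032 + 0.0420] / 0.2300 = -0.2662 which rounds to -0.27
d₂ = d₁ − σ√T = -0.2662 − 0.2300 = -0.4962 which rounds to -0.50
e^(−rT) = e^(−0.062·0.25) = 0.9846
N(−d₂) = N(0.50) = 0.6915;  N(−d₁) = N(0.27) = 0.6064
P = 510·0.9846·0.6915 − 460·0.6064 = 347.2340 − 278.9440 = 68.2900

68.29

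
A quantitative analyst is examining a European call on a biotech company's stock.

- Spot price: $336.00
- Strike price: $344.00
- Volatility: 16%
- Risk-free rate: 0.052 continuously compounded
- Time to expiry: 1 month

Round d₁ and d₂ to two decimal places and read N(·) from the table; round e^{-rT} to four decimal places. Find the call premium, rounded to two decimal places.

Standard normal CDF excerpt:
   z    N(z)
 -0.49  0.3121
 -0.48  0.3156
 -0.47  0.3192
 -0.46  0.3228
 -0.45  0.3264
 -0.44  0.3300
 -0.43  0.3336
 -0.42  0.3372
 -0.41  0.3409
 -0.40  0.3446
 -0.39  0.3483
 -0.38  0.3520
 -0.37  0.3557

T = 0.08333;  σ√T = 0.0462
ln(S/K) + (r + σ²/2)T = ln(336/344) + (0.052 + 0.16²/2)·0.08333 = -0.0235 + 0.0054 = -0.0181
d₁ = -0.0181 / 0.0462 = -0.3925 → -0.39
d₂ = d₁ − σ√T = -0.3925 − 0.0462 = -0.4387 → -0.44
exp(−rT) = exp(−0.052·0.08333) = 0.9957
C = 336·N(-0.39) − 344·0.9957·N(-0.44) = 336·0.3483 − 344·0.9957·0.3300 = 117.0288 − 113.0319 = 3.9969

$4.00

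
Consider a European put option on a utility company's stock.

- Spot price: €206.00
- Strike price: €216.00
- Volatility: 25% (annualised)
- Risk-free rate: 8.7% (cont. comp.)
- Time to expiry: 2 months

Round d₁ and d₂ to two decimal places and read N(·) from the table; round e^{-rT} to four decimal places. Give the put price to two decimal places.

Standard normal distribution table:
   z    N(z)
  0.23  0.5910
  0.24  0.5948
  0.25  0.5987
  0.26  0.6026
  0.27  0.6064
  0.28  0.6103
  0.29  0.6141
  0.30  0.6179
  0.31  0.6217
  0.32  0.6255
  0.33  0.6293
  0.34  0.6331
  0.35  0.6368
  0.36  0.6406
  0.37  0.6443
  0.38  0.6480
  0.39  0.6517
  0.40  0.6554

σ√T = 0.25·√0.1667 = 0.1021
ln(S/K) + (r + σ²/2)T = ln(206/216) + (0.087 + 0.25²/2)·0.1667 = -0.0474 + 0.0197 = -0.0277
d₁ = -0.0277 / 0.1021 = -0.2713 ≈ -0.27
d₂ = d₁ − σ√T = -0.2713 − 0.1021 = -0.3734 ≈ -0.37
exp(−rT) = exp(−0.087·0.1667) = 0.9856
P = 216·0.9856·N(0.37) − 206·N(0.27) = 216·0.9856·0.6443 − 206·0.6064 = 137.1648 − 124.9184 = 12.2464

€12.25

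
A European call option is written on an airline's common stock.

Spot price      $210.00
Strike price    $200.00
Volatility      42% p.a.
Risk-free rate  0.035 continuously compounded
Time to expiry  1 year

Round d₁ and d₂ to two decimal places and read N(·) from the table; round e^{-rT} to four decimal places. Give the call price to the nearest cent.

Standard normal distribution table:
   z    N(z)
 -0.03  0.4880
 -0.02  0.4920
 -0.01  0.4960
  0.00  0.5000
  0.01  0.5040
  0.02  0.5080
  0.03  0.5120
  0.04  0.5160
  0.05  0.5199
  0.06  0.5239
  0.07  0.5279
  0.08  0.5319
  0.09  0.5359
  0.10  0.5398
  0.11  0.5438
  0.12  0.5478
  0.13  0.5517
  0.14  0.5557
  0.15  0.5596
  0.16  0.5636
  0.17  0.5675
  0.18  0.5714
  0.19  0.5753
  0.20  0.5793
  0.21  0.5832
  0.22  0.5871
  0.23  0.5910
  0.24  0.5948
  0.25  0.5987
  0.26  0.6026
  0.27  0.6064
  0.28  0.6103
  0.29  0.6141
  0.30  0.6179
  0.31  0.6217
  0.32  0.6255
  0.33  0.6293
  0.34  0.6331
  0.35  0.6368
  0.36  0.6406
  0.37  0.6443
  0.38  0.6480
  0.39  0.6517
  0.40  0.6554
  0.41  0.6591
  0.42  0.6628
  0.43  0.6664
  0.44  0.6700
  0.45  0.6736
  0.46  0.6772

$42.62

T = 1;  σ√T = 0.4200
d₁ = [ln(210/200) + (0.035 + ½·0.42²)·1] / (σ√T) = (0.0488 + 0.1232) / 0.4200 = 0.4095 ≈ 0.41
d₂ = 0.4095 − 0.4200 = -0.0105 ≈ -0.01
exp(−rT) = exp(−0.035·1) = 0.9656
N(d₁) = N(0.41) = 0.6591;  N(d₂) = N(-0.01) = 0.4960
C = 210·0.6591 − 200·0.9656·0.4960 = 138.4110 − 95.7875 = 42.6235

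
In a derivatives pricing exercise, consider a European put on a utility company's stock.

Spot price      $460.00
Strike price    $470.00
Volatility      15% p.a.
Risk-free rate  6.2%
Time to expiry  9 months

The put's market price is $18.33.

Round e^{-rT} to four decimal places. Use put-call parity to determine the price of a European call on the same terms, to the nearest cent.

$29.67

exp(−rT) = exp(−0.062·0.75) = 0.9546
Put-call parity: C − P = S − K·e^(−rT) = 460 − 470·0.9546 = 460 − 448.6620 = 11.3380
C = P + (C − P) = 18.33 + (11.3380) = 29.6680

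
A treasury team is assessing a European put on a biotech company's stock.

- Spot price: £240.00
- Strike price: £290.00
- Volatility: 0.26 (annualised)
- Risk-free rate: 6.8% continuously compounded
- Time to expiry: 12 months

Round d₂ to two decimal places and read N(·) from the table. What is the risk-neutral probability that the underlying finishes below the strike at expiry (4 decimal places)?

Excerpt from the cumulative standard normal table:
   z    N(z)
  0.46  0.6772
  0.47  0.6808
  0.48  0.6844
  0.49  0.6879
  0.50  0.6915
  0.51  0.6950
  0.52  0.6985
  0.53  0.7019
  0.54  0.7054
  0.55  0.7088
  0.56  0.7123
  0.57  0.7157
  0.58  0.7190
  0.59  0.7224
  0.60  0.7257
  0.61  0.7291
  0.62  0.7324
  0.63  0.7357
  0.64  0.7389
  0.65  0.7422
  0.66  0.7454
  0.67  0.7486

σ√T = 0.26 × 1.0000 = 0.2600
d₁ = [ln(240/290) + (0.068 + 0.26²/2)·1] / 0.2600 = [-0.1892 + 0.1018] / 0.2600 = -0.3363 → -0.34
d₂ = d₁ − σ√T = -0.3363 − 0.2600 = -0.5963 → -0.60
Risk-neutral Pr[S_T < K] = N(−d₂) = N(0.60) = 0.7257

0.7257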